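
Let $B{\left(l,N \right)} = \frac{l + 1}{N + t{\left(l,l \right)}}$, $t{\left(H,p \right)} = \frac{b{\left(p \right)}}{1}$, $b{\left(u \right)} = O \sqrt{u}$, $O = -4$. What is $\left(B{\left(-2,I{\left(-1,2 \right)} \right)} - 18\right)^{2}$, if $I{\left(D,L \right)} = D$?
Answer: $\frac{2448 \sqrt{2} + 10079 i}{8 \sqrt{2} + 31 i} \approx 322.88 + 6.1607 i$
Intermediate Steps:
$b{\left(u \right)} = - 4 \sqrt{u}$
$t{\left(H,p \right)} = - 4 \sqrt{p}$ ($t{\left(H,p \right)} = \frac{\left(-4\right) \sqrt{p}}{1} = - 4 \sqrt{p} 1 = - 4 \sqrt{p}$)
$B{\left(l,N \right)} = \frac{1 + l}{N - 4 \sqrt{l}}$ ($B{\left(l,N \right)} = \frac{l + 1}{N - 4 \sqrt{l}} = \frac{1 + l}{N - 4 \sqrt{l}}$)
$\left(B{\left(-2,I{\left(-1,2 \right)} \right)} - 18\right)^{2} = \left(\frac{1 - 2}{-1 - 4 \sqrt{-2}} - 18\right)^{2} = \left(\frac{1}{-1 - 4 i \sqrt{2}} \left(-1\right) - 18\right)^{2} = \left(- \frac{1}{-1 - 4 i \sqrt{2}} - 18\right)^{2} = \left(-18 - \frac{1}{-1 - 4 i \sqrt{2}}\right)^{2}$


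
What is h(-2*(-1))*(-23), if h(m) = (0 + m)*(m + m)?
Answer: -184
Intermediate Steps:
h(m) = 2*m² (h(m) = m*(2*m) = 2*m²)
h(-2*(-1))*(-23) = (2*(-2*(-1))²)*(-23) = (2*2²)*(-23) = (2*4)*(-23) = 8*(-23) = -184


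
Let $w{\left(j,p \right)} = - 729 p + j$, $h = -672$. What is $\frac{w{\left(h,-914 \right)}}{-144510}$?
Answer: $- \frac{110939}{24085} \approx -4.6061$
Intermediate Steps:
$w{\left(j,p \right)} = j - 729 p$
$\frac{w{\left(h,-914 \right)}}{-144510} = \frac{-672 - -666306}{-144510} = \left(-672 + 666306\right) \left(- \frac{1}{144510}\right) = 665634 \left(- \frac{1}{144510}\right) = - \frac{110939}{24085}$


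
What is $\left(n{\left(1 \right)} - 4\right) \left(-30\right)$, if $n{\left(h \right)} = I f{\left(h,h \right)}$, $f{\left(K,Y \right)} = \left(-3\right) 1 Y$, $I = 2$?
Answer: $300$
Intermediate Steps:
$f{\left(K,Y \right)} = - 3 Y$
$n{\left(h \right)} = - 6 h$ ($n{\left(h \right)} = 2 \left(- 3 h\right) = - 6 h$)
$\left(n{\left(1 \right)} - 4\right) \left(-30\right) = \left(\left(-6\right) 1 - 4\right) \left(-30\right) = \left(-6 - 4\right) \left(-30\right) = \left(-10\right) \left(-30\right) = 300$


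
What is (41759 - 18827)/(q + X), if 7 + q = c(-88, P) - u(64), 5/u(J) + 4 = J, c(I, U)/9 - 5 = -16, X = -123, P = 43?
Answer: -275184/2749 ≈ -100.10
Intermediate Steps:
c(I, U) = -99 (c(I, U) = 45 + 9*(-16) = 45 - 144 = -99)
u(J) = 5/(-4 + J)
q = -1273/12 (q = -7 + (-99 - 5/(-4 + 64)) = -7 + (-99 - 5/60) = -7 + (-99 - 1*1/12) = -7 + (-99 - 1/12) = -7 - 1189/12 = -1273/12 ≈ -106.08)
(41759 - 18827)/(q + X) = (41759 - 18827)/(-1273/12 - 123) = 22932/(-2749/12) = 22932*(-12/2749) = -275184/2749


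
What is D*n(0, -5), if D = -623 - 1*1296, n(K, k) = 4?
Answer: -7676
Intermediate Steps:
D = -1919 (D = -623 - 1296 = -1919)
D*n(0, -5) = -1919*4 = -7676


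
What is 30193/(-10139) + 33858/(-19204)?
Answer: -461556317/97354678 ≈ -4.7410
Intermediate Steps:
30193/(-10139) + 33858/(-19204) = 30193*(-1/10139) + 33858*(-1/19204) = -30193/10139 - 16929/9602 = -461556317/97354678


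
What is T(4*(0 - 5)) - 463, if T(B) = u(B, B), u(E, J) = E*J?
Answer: -63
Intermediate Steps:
T(B) = B² (T(B) = B*B = B²)
T(4*(0 - 5)) - 463 = (4*(0 - 5))² - 463 = (4*(-5))² - 463 = (-20)² - 463 = 400 - 463 = -63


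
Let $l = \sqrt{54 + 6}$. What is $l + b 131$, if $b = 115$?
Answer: $15065 + 2 \sqrt{15} \approx 15073.0$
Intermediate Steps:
$l = 2 \sqrt{15}$ ($l = \sqrt{60} = 2 \sqrt{15} \approx 7.746$)
$l + b 131 = 2 \sqrt{15} + 115 \cdot 131 = 2 \sqrt{15} + 15065 = 15065 + 2 \sqrt{15}$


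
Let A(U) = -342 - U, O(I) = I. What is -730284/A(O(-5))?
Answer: 730284/337 ≈ 2167.0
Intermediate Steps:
-730284/A(O(-5)) = -730284/(-342 - 1*(-5)) = -730284/(-342 + 5) = -730284/(-337) = -730284*(-1/337) = 730284/337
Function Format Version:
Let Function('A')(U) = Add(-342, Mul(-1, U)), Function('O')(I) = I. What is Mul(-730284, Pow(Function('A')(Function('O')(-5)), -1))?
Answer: Rational(730284, 337) ≈ 2167.0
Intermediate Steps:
Mul(-730284, Pow(Function('A')(Function('O')(-5)), -1)) = Mul(-730284, Pow(Add(-342, Mul(-1, -5)), -1)) = Mul(-730284, Pow(Add(-342, 5), -1)) = Mul(-730284, Pow(-337, -1)) = Mul(-730284, Rational(-1, 337)) = Rational(730284, 337)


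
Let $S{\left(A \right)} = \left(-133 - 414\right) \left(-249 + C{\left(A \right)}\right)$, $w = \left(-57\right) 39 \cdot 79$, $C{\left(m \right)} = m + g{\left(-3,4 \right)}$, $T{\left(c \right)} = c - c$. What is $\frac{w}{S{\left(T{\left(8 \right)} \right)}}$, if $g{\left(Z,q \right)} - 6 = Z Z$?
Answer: $- \frac{1501}{1094} \approx -1.372$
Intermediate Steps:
$T{\left(c \right)} = 0$
$g{\left(Z,q \right)} = 6 + Z^{2}$ ($g{\left(Z,q \right)} = 6 + Z Z = 6 + Z^{2}$)
$C{\left(m \right)} = 15 + m$ ($C{\left(m \right)} = m + \left(6 + \left(-3\right)^{2}\right) = m + \left(6 + 9\right) = m + 15 = 15 + m$)
$w = -175617$ ($w = \left(-2223\right) 79 = -175617$)
$S{\left(A \right)} = 127998 - 547 A$ ($S{\left(A \right)} = \left(-133 - 414\right) \left(-249 + \left(15 + A\right)\right) = - 547 \left(-234 + A\right) = 127998 - 547 A$)
$\frac{w}{S{\left(T{\left(8 \right)} \right)}} = - \frac{175617}{127998 - 0} = - \frac{175617}{127998 + 0} = - \frac{175617}{127998} = \left(-175617\right) \frac{1}{127998} = - \frac{1501}{1094}$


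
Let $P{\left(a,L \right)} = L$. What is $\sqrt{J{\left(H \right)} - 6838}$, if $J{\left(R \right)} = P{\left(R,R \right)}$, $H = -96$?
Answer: $i \sqrt{6934} \approx 83.271 i$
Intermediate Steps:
$J{\left(R \right)} = R$
$\sqrt{J{\left(H \right)} - 6838} = \sqrt{-96 - 6838} = \sqrt{-6934} = i \sqrt{6934}$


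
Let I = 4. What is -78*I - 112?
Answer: -424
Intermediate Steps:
-78*I - 112 = -78*4 - 112 = -312 - 112 = -424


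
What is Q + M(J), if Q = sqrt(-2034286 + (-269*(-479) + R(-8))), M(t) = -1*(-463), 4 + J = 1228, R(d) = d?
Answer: 463 + I*sqrt(1905443) ≈ 463.0 + 1380.4*I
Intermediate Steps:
J = 1224 (J = -4 + 1228 = 1224)
M(t) = 463
Q = I*sqrt(1905443) (Q = sqrt(-2034286 + (-269*(-479) - 8)) = sqrt(-2034286 + (128851 - 8)) = sqrt(-2034286 + 128843) = sqrt(-1905443) = I*sqrt(1905443) ≈ 1380.4*I)
Q + M(J) = I*sqrt(1905443) + 463 = 463 + I*sqrt(1905443)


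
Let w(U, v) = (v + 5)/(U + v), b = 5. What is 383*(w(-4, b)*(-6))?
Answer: -22980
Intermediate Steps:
w(U, v) = (5 + v)/(U + v)
383*(w(-4, b)*(-6)) = 383*(((5 + 5)/(-4 + 5))*(-6)) = 383*((10/1)*(-6)) = 383*((1*10)*(-6)) = 383*(10*(-6)) = 383*(-60) = -22980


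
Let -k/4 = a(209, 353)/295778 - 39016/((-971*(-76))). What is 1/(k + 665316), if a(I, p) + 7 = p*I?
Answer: 2728404161/1815253990851640 ≈ 1.5030e-6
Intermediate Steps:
a(I, p) = -7 + I*p (a(I, p) = -7 + p*I = -7 + I*p)
k = 3048071764/2728404161 (k = -4*((-7 + 209*353)/295778 - 39016/((-971*(-76)))) = -4*((-7 + 73777)*(1/295778) - 39016/73796) = -4*(73770*(1/295778) - 39016*1/73796) = -4*(36885/147889 - 9754/18449) = -4*(-762017941/2728404161) = 3048071764/2728404161 ≈ 1.1172)
1/(k + 665316) = 1/(3048071764/2728404161 + 665316) = 1/(1815253990851640/2728404161) = 2728404161/1815253990851640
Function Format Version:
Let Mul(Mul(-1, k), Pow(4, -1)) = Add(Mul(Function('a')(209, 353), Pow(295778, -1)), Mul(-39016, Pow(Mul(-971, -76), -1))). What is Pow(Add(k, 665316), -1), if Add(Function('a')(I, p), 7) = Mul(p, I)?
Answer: Rational(2728404161, 1815253990851640) ≈ 1.5030e-6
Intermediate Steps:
Function('a')(I, p) = Add(-7, Mul(I, p)) (Function('a')(I, p) = Add(-7, Mul(p, I)) = Add(-7, Mul(I, p)))
k = Rational(3048071764, 2728404161) (k = Mul(-4, Add(Mul(Add(-7, Mul(209, 353)), Pow(295778, -1)), Mul(-39016, Pow(Mul(-971, -76), -1)))) = Mul(-4, Add(Mul(Add(-7, 73777), Rational(1, 295778)), Mul(-39016, Pow(73796, -1)))) = Mul(-4, Add(Mul(73770, Rational(1, 295778)), Mul(-39016, Rational(1, 73796)))) = Mul(-4, Add(Rational(36885, 147889), Rational(-9754, 18449))) = Mul(-4, Rational(-762017941, 2728404161)) = Rational(3048071764, 2728404161) ≈ 1.1172)
Pow(Add(k, 665316), -1) = Pow(Add(Rational(3048071764, 2728404161), 665316), -1) = Pow(Rational(1815253990851640, 2728404161), -1) = Rational(2728404161, 1815253990851640)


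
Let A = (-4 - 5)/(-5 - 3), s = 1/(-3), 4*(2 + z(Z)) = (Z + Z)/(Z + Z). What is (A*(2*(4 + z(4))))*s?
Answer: -27/16 ≈ -1.6875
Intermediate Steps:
z(Z) = -7/4 (z(Z) = -2 + ((Z + Z)/(Z + Z))/4 = -2 + ((2*Z)/((2*Z)))/4 = -2 + ((2*Z)*(1/(2*Z)))/4 = -2 + (¼)*1 = -2 + ¼ = -7/4)
s = -⅓ ≈ -0.33333
A = 9/8 (A = -9/(-8) = -9*(-⅛) = 9/8 ≈ 1.1250)
(A*(2*(4 + z(4))))*s = (9*(2*(4 - 7/4))/8)*(-⅓) = (9*(2*(9/4))/8)*(-⅓) = ((9/8)*(9/2))*(-⅓) = (81/16)*(-⅓) = -27/16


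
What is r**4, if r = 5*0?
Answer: 0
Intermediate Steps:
r = 0
r**4 = 0**4 = 0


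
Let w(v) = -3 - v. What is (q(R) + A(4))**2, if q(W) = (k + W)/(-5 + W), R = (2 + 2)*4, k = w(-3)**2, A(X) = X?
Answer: 3600/121 ≈ 29.752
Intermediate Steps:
k = 0 (k = (-3 - 1*(-3))**2 = (-3 + 3)**2 = 0**2 = 0)
R = 16 (R = 4*4 = 16)
q(W) = W/(-5 + W) (q(W) = (0 + W)/(-5 + W) = W/(-5 + W))
(q(R) + A(4))**2 = (16/(-5 + 16) + 4)**2 = (16/11 + 4)**2 = (60/11)**2 = 3600/121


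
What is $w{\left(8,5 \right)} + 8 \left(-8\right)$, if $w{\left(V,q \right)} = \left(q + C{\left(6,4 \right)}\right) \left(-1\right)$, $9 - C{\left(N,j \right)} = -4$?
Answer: $-82$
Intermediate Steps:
$C{\left(N,j \right)} = 13$ ($C{\left(N,j \right)} = 9 - -4 = 9 + 4 = 13$)
$w{\left(V,q \right)} = -13 - q$ ($w{\left(V,q \right)} = \left(q + 13\right) \left(-1\right) = \left(13 + q\right) \left(-1\right) = -13 - q$)
$w{\left(8,5 \right)} + 8 \left(-8\right) = \left(-13 - 5\right) + 8 \left(-8\right) = \left(-13 - 5\right) - 64 = -18 - 64 = -82$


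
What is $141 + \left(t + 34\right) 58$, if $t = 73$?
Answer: $6347$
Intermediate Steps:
$141 + \left(t + 34\right) 58 = 141 + \left(73 + 34\right) 58 = 141 + 107 \cdot 58 = 141 + 6206 = 6347$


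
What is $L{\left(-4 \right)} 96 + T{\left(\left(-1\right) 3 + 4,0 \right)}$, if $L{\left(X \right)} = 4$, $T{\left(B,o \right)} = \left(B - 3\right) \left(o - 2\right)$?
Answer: $388$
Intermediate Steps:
$T{\left(B,o \right)} = \left(-3 + B\right) \left(-2 + o\right)$
$L{\left(-4 \right)} 96 + T{\left(\left(-1\right) 3 + 4,0 \right)} = 4 \cdot 96 + \left(6 - 0 - 2 \left(\left(-1\right) 3 + 4\right) + \left(\left(-1\right) 3 + 4\right) 0\right) = 384 + \left(6 + 0 - 2 \left(-3 + 4\right) + \left(-3 + 4\right) 0\right) = 384 + \left(6 + 0 - 2 + 1 \cdot 0\right) = 384 + \left(6 + 0 - 2 + 0\right) = 384 + 4 = 388$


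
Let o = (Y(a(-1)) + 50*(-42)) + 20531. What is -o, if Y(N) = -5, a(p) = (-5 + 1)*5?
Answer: -18426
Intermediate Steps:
a(p) = -20 (a(p) = -4*5 = -20)
o = 18426 (o = (-5 + 50*(-42)) + 20531 = (-5 - 2100) + 20531 = -2105 + 20531 = 18426)
-o = -1*18426 = -18426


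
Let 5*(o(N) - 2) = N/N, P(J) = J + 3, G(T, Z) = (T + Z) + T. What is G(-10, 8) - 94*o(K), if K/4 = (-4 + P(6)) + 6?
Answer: -1094/5 ≈ -218.80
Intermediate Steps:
G(T, Z) = Z + 2*T
P(J) = 3 + J
K = 44 (K = 4*((-4 + (3 + 6)) + 6) = 4*((-4 + 9) + 6) = 4*(5 + 6) = 4*11 = 44)
o(N) = 11/5 (o(N) = 2 + (N/N)/5 = 2 + (⅕)*1 = 2 + ⅕ = 11/5)
G(-10, 8) - 94*o(K) = (8 + 2*(-10)) - 94*11/5 = (8 - 20) - 1034/5 = -12 - 1034/5 = -1094/5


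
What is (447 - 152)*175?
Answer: 51625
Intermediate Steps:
(447 - 152)*175 = 295*175 = 51625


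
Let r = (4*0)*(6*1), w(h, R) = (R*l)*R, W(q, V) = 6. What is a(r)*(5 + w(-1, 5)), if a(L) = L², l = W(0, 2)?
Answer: 0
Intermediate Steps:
l = 6
w(h, R) = 6*R² (w(h, R) = (R*6)*R = (6*R)*R = 6*R²)
r = 0 (r = 0*6 = 0)
a(r)*(5 + w(-1, 5)) = 0²*(5 + 6*5²) = 0*(5 + 6*25) = 0*(5 + 150) = 0*155 = 0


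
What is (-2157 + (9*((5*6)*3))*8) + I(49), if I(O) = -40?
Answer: 4283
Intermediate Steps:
(-2157 + (9*((5*6)*3))*8) + I(49) = (-2157 + (9*((5*6)*3))*8) - 40 = (-2157 + (9*(30*3))*8) - 40 = (-2157 + (9*90)*8) - 40 = (-2157 + 810*8) - 40 = (-2157 + 6480) - 40 = 4323 - 40 = 4283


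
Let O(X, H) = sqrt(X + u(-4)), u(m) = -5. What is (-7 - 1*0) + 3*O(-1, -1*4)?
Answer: -7 + 3*I*sqrt(6) ≈ -7.0 + 7.3485*I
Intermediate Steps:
O(X, H) = sqrt(-5 + X) (O(X, H) = sqrt(X - 5) = sqrt(-5 + X))
(-7 - 1*0) + 3*O(-1, -1*4) = (-7 - 1*0) + 3*sqrt(-5 - 1) = (-7 + 0) + 3*sqrt(-6) = -7 + 3*(I*sqrt(6)) = -7 + 3*I*sqrt(6)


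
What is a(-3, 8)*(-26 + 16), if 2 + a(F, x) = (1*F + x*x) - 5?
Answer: -540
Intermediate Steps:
a(F, x) = -7 + F + x² (a(F, x) = -2 + ((1*F + x*x) - 5) = -2 + ((F + x²) - 5) = -2 + (-5 + F + x²) = -7 + F + x²)
a(-3, 8)*(-26 + 16) = (-7 - 3 + 8²)*(-26 + 16) = (-7 - 3 + 64)*(-10) = 54*(-10) = -540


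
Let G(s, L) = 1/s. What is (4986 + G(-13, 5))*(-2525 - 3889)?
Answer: -415736238/13 ≈ -3.1980e+7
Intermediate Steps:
(4986 + G(-13, 5))*(-2525 - 3889) = (4986 + 1/(-13))*(-2525 - 3889) = (4986 - 1/13)*(-6414) = (64817/13)*(-6414) = -415736238/13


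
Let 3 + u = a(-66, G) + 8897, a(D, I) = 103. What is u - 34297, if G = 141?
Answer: -25300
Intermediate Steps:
u = 8997 (u = -3 + (103 + 8897) = -3 + 9000 = 8997)
u - 34297 = 8997 - 34297 = -25300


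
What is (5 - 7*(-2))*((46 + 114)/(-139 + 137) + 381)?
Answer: 5719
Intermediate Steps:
(5 - 7*(-2))*((46 + 114)/(-139 + 137) + 381) = (5 + 14)*(160/(-2) + 381) = 19*(160*(-1/2) + 381) = 19*(-80 + 381) = 19*301 = 5719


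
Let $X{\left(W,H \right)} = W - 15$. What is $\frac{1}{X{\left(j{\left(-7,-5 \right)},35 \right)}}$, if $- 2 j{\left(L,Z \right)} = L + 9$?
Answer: $- \frac{1}{16} \approx -0.0625$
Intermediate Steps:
$j{\left(L,Z \right)} = - \frac{9}{2} - \frac{L}{2}$ ($j{\left(L,Z \right)} = - \frac{L + 9}{2} = - \frac{9 + L}{2} = - \frac{9}{2} - \frac{L}{2}$)
$X{\left(W,H \right)} = -15 + W$ ($X{\left(W,H \right)} = W - 15 = -15 + W$)
$\frac{1}{X{\left(j{\left(-7,-5 \right)},35 \right)}} = \frac{1}{-15 - 1} = \frac{1}{-16} = - \frac{1}{16}$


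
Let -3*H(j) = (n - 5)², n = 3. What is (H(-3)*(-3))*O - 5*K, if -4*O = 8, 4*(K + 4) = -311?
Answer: 1603/4 ≈ 400.75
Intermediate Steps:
K = -327/4 (K = -4 + (¼)*(-311) = -4 - 311/4 = -327/4 ≈ -81.750)
H(j) = -4/3 (H(j) = -(3 - 5)²/3 = -⅓*(-2)² = -⅓*4 = -4/3)
O = -2 (O = -¼*8 = -2)
(H(-3)*(-3))*O - 5*K = -4/3*(-3)*(-2) - 5*(-327/4) = 4*(-2) + 1635/4 = -8 + 1635/4 = 1603/4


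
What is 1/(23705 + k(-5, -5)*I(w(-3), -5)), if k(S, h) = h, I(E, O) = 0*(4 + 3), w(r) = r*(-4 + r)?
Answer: 1/23705 ≈ 4.2185e-5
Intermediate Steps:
I(E, O) = 0 (I(E, O) = 0*7 = 0)
1/(23705 + k(-5, -5)*I(w(-3), -5)) = 1/(23705 - 5*0) = 1/(23705 + 0) = 1/23705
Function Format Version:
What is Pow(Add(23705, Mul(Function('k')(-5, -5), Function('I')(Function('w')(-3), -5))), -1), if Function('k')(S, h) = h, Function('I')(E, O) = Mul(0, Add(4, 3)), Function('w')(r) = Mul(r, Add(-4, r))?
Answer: Rational(1, 23705) ≈ 4.2185e-5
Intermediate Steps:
Function('I')(E, O) = 0 (Function('I')(E, O) = Mul(0, 7) = 0)
Pow(Add(23705, Mul(Function('k')(-5, -5), Function('I')(Function('w')(-3), -5))), -1) = Pow(Add(23705, Mul(-5, 0)), -1) = Pow(Add(23705, 0), -1) = Pow(23705, -1) = Rational(1, 23705)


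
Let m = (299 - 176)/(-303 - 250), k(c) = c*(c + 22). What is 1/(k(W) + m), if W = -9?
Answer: -553/64824 ≈ -0.0085308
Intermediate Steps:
k(c) = c*(22 + c)
m = -123/553 (m = 123/(-553) = 123*(-1/553) = -123/553 ≈ -0.22242)
1/(k(W) + m) = 1/(-9*(22 - 9) - 123/553) = 1/(-9*13 - 123/553) = 1/(-117 - 123/553) = 1/(-64824/553) = -553/64824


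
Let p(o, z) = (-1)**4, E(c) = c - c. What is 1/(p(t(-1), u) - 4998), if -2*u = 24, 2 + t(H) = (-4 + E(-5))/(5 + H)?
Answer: -1/4997 ≈ -0.00020012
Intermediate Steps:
E(c) = 0
t(H) = -2 - 4/(5 + H) (t(H) = -2 + (-4 + 0)/(5 + H) = -2 - 4/(5 + H))
u = -12 (u = -1/2*24 = -12)
p(o, z) = 1
1/(p(t(-1), u) - 4998) = 1/(1 - 4998) = 1/(-4997) = -1/4997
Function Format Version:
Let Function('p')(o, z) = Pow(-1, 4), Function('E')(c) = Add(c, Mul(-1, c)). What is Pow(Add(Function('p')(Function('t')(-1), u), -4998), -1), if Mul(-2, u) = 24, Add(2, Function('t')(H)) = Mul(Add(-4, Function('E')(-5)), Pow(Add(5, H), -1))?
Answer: Rational(-1, 4997) ≈ -0.00020012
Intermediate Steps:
Function('E')(c) = 0
Function('t')(H) = Add(-2, Mul(-4, Pow(Add(5, H), -1))) (Function('t')(H) = Add(-2, Mul(Add(-4, 0), Pow(Add(5, H), -1))) = Add(-2, Mul(-4, Pow(Add(5, H), -1))))
u = -12 (u = Mul(Rational(-1, 2), 24) = -12)
Function('p')(o, z) = 1
Pow(Add(Function('p')(Function('t')(-1), u), -4998), -1) = Pow(Add(1, -4998), -1) = Pow(-4997, -1) = Rational(-1, 4997)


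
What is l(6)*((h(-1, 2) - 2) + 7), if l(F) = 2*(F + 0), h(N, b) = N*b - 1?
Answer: 24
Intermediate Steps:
h(N, b) = -1 + N*b
l(F) = 2*F
l(6)*((h(-1, 2) - 2) + 7) = (2*6)*(((-1 - 1*2) - 2) + 7) = 12*(((-1 - 2) - 2) + 7) = 12*((-3 - 2) + 7) = 12*(-5 + 7) = 12*2 = 24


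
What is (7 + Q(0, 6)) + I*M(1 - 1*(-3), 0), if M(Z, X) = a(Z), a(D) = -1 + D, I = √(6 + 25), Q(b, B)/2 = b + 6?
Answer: 19 + 3*√31 ≈ 35.703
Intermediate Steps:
Q(b, B) = 12 + 2*b (Q(b, B) = 2*(b + 6) = 2*(6 + b) = 12 + 2*b)
I = √31 ≈ 5.5678
M(Z, X) = -1 + Z
(7 + Q(0, 6)) + I*M(1 - 1*(-3), 0) = (7 + (12 + 2*0)) + √31*(-1 + (1 - 1*(-3))) = (7 + (12 + 0)) + √31*(-1 + (1 + 3)) = (7 + 12) + √31*(-1 + 4) = 19 + √31*3 = 19 + 3*√31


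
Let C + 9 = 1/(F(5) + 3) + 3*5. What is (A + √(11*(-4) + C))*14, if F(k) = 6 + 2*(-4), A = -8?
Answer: -112 + 14*I*√37 ≈ -112.0 + 85.159*I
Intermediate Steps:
F(k) = -2 (F(k) = 6 - 8 = -2)
C = 7 (C = -9 + (1/(-2 + 3) + 3*5) = -9 + (1/1 + 15) = -9 + (1 + 15) = -9 + 16 = 7)
(A + √(11*(-4) + C))*14 = (-8 + √(11*(-4) + 7))*14 = (-8 + √(-44 + 7))*14 = (-8 + √(-37))*14 = (-8 + I*√37)*14 = -112 + 14*I*√37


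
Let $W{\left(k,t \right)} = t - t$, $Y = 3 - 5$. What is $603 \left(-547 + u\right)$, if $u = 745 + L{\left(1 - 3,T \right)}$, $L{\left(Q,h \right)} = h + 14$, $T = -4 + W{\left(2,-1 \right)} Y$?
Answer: $125424$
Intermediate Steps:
$Y = -2$ ($Y = 3 - 5 = -2$)
$W{\left(k,t \right)} = 0$
$T = -4$ ($T = -4 + 0 \left(-2\right) = -4 + 0 = -4$)
$L{\left(Q,h \right)} = 14 + h$
$u = 755$ ($u = 745 + \left(14 - 4\right) = 745 + 10 = 755$)
$603 \left(-547 + u\right) = 603 \left(-547 + 755\right) = 603 \cdot 208 = 125424$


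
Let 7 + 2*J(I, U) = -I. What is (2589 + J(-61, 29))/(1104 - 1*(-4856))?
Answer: 327/745 ≈ 0.43893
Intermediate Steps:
J(I, U) = -7/2 - I/2 (J(I, U) = -7/2 + (-I)/2 = -7/2 - I/2)
(2589 + J(-61, 29))/(1104 - 1*(-4856)) = (2589 + (-7/2 - ½*(-61)))/(1104 - 1*(-4856)) = (2589 + (-7/2 + 61/2))/(1104 + 4856) = (2589 + 27)/5960 = 2616*(1/5960) = 327/745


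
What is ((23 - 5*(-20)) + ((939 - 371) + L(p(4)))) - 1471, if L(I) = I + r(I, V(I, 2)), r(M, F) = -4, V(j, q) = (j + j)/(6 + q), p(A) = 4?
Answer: -780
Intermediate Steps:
V(j, q) = 2*j/(6 + q) (V(j, q) = (2*j)/(6 + q) = 2*j/(6 + q))
L(I) = -4 + I (L(I) = I - 4 = -4 + I)
((23 - 5*(-20)) + ((939 - 371) + L(p(4)))) - 1471 = ((23 - 5*(-20)) + ((939 - 371) + (-4 + 4))) - 1471 = ((23 + 100) + (568 + 0)) - 1471 = (123 + 568) - 1471 = 691 - 1471 = -780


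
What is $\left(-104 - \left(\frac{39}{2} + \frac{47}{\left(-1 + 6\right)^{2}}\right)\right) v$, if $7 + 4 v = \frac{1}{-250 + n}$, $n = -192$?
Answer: $\frac{3880511}{17680} \approx 219.49$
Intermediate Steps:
$v = - \frac{3095}{1768}$ ($v = - \frac{7}{4} + \frac{1}{4 \left(-250 - 192\right)} = - \frac{7}{4} + \frac{1}{4 \left(-442\right)} = - \frac{7}{4} + \frac{1}{4} \left(- \frac{1}{442}\right) = - \frac{7}{4} - \frac{1}{1768} = - \frac{3095}{1768} \approx -1.7506$)
$\left(-104 - \left(\frac{39}{2} + \frac{47}{\left(-1 + 6\right)^{2}}\right)\right) v = \left(-104 - \left(\frac{39}{2} + \frac{47}{\left(-1 + 6\right)^{2}}\right)\right) \left(- \frac{3095}{1768}\right) = \left(-104 - \left(\frac{39}{2} + \frac{47}{5^{2}}\right)\right) \left(- \frac{3095}{1768}\right) = \left(-104 - \left(\frac{39}{2} + \frac{47}{25}\right)\right) \left(- \frac{3095}{1768}\right) = \left(-104 - \frac{1069}{50}\right) \left(- \frac{3095}{1768}\right) = \left(- \frac{6269}{50}\right) \left(- \frac{3095}{1768}\right) = \frac{3880511}{17680}$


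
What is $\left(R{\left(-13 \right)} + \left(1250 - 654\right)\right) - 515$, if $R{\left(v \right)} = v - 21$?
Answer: $47$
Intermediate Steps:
$R{\left(v \right)} = -21 + v$ ($R{\left(v \right)} = v - 21 = -21 + v$)
$\left(R{\left(-13 \right)} + \left(1250 - 654\right)\right) - 515 = \left(\left(-21 - 13\right) + \left(1250 - 654\right)\right) - 515 = \left(-34 + 596\right) - 515 = 562 - 515 = 47$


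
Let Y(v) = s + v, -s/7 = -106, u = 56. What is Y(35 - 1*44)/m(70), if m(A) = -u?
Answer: -733/56 ≈ -13.089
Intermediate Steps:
s = 742 (s = -7*(-106) = 742)
m(A) = -56 (m(A) = -1*56 = -56)
Y(v) = 742 + v
Y(35 - 1*44)/m(70) = (742 + (35 - 1*44))/(-56) = (742 + (35 - 44))*(-1/56) = (742 - 9)*(-1/56) = 733*(-1/56) = -733/56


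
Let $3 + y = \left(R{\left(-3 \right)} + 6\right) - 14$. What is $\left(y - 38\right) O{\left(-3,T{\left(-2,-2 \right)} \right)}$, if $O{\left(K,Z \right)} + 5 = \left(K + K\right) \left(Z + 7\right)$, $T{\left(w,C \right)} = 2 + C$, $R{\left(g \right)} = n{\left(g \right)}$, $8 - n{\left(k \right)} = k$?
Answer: $1786$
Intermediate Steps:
$n{\left(k \right)} = 8 - k$
$R{\left(g \right)} = 8 - g$
$O{\left(K,Z \right)} = -5 + 2 K \left(7 + Z\right)$ ($O{\left(K,Z \right)} = -5 + \left(K + K\right) \left(Z + 7\right) = -5 + 2 K \left(7 + Z\right)$)
$y = 0$ ($y = -3 + \left(\left(\left(8 - -3\right) + 6\right) - 14\right) = -3 + \left(\left(\left(8 + 3\right) + 6\right) - 14\right) = -3 + \left(\left(11 + 6\right) - 14\right) = -3 + \left(17 - 14\right) = -3 + 3 = 0$)
$\left(y - 38\right) O{\left(-3,T{\left(-2,-2 \right)} \right)} = \left(0 - 38\right) \left(-5 + 14 \left(-3\right) + 2 \left(-3\right) \left(2 - 2\right)\right) = - 38 \left(-5 - 42 + 2 \left(-3\right) 0\right) = - 38 \left(-5 - 42 + 0\right) = \left(-38\right) \left(-47\right) = 1786$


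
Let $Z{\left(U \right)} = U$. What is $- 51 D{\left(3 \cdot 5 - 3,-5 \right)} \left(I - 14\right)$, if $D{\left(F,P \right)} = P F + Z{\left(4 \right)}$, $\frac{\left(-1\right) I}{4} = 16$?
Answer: $-222768$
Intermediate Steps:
$I = -64$ ($I = \left(-4\right) 16 = -64$)
$D{\left(F,P \right)} = 4 + F P$ ($D{\left(F,P \right)} = P F + 4 = F P + 4 = 4 + F P$)
$- 51 D{\left(3 \cdot 5 - 3,-5 \right)} \left(I - 14\right) = - 51 \left(4 + \left(3 \cdot 5 - 3\right) \left(-5\right)\right) \left(-64 - 14\right) = - 51 \left(4 + \left(15 - 3\right) \left(-5\right)\right) \left(-78\right) = - 51 \left(4 + 12 \left(-5\right)\right) \left(-78\right) = - 51 \left(4 - 60\right) \left(-78\right) = \left(-51\right) \left(-56\right) \left(-78\right) = 2856 \left(-78\right) = -222768$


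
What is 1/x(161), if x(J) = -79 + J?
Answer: 1/82 ≈ 0.012195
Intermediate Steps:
1/x(161) = 1/(-79 + 161) = 1/82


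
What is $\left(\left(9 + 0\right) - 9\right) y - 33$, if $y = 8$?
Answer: $-33$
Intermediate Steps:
$\left(\left(9 + 0\right) - 9\right) y - 33 = \left(\left(9 + 0\right) - 9\right) 8 - 33 = \left(9 - 9\right) 8 - 33 = 0 \cdot 8 - 33 = 0 - 33 = -33$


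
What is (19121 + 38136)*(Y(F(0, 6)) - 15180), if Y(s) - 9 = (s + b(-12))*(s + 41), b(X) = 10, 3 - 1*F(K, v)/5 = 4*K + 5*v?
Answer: -195876197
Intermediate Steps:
F(K, v) = 15 - 25*v - 20*K (F(K, v) = 15 - 5*(4*K + 5*v) = 15 + (-25*v - 20*K) = 15 - 25*v - 20*K)
Y(s) = 9 + (10 + s)*(41 + s) (Y(s) = 9 + (s + 10)*(s + 41) = 9 + (10 + s)*(41 + s))
(19121 + 38136)*(Y(F(0, 6)) - 15180) = (19121 + 38136)*((419 + (15 - 25*6 - 20*0)**2 + 51*(15 - 25*6 - 20*0)) - 15180) = 57257*((419 + (15 - 150 + 0)**2 + 51*(15 - 150 + 0)) - 15180) = 57257*((419 + (-135)**2 + 51*(-135)) - 15180) = 57257*((419 + 18225 - 6885) - 15180) = 57257*(11759 - 15180) = 57257*(-3421) = -195876197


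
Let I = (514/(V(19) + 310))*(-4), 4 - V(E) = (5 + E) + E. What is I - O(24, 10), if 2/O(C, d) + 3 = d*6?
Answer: -117734/15447 ≈ -7.6218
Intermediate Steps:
V(E) = -1 - 2*E (V(E) = 4 - ((5 + E) + E) = 4 - (5 + 2*E) = 4 + (-5 - 2*E) = -1 - 2*E)
O(C, d) = 2/(-3 + 6*d) (O(C, d) = 2/(-3 + d*6) = 2/(-3 + 6*d))
I = -2056/271 (I = (514/((-1 - 2*19) + 310))*(-4) = (514/((-1 - 38) + 310))*(-4) = (514/(-39 + 310))*(-4) = (514/271)*(-4) = -2056/271 ≈ -7.5867)
I - O(24, 10) = -2056/271 - 2/(3*(-1 + 2*10)) = -2056/271 - 2/(3*(-1 + 20)) = -2056/271 - 2/(3*19) = -2056/271 - 1*2/57 = -2056/271 - 2/57 = -117734/15447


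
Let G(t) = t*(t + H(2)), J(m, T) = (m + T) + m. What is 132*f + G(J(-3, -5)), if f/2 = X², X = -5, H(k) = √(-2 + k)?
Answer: 6721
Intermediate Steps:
J(m, T) = T + 2*m (J(m, T) = (T + m) + m = T + 2*m)
f = 50 (f = 2*(-5)² = 2*25 = 50)
G(t) = t² (G(t) = t*(t + √(-2 + 2)) = t*(t + √0) = t*(t + 0) = t*t = t²)
132*f + G(J(-3, -5)) = 132*50 + (-5 + 2*(-3))² = 6600 + (-5 - 6)² = 6600 + (-11)² = 6600 + 121 = 6721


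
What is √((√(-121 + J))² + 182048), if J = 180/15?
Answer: √181939 ≈ 426.54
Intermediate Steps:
J = 12 (J = 180*(1/15) = 12)
√((√(-121 + J))² + 182048) = √((√(-121 + 12))² + 182048) = √((√(-109))² + 182048) = √((I*√109)² + 182048) = √(-109 + 182048) = √181939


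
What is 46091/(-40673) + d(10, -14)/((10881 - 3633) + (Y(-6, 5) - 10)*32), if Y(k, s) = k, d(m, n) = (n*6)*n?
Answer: -32829691/34246666 ≈ -0.95862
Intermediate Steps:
d(m, n) = 6*n² (d(m, n) = (6*n)*n = 6*n²)
46091/(-40673) + d(10, -14)/((10881 - 3633) + (Y(-6, 5) - 10)*32) = 46091/(-40673) + (6*(-14)²)/((10881 - 3633) + (-6 - 10)*32) = 46091*(-1/40673) + (6*196)/(7248 - 16*32) = -46091/40673 + 1176/(7248 - 512) = -46091/40673 + 1176/6736 = -46091/40673 + 1176*(1/6736) = -46091/40673 + 147/842 = -32829691/34246666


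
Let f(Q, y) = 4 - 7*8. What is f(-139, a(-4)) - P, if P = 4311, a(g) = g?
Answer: -4363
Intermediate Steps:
f(Q, y) = -52 (f(Q, y) = 4 - 56 = -52)
f(-139, a(-4)) - P = -52 - 1*4311 = -52 - 4311 = -4363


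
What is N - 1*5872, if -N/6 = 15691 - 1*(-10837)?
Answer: -165040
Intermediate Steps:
N = -159168 (N = -6*(15691 - 1*(-10837)) = -6*(15691 + 10837) = -6*26528 = -159168)
N - 1*5872 = -159168 - 1*5872 = -159168 - 5872 = -165040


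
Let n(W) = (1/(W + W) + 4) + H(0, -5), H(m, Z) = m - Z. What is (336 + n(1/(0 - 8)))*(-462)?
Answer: -157542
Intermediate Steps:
n(W) = 9 + 1/(2*W) (n(W) = (1/(W + W) + 4) + (0 - 1*(-5)) = (1/(2*W) + 4) + (0 + 5) = (1/(2*W) + 4) + 5 = (4 + 1/(2*W)) + 5 = 9 + 1/(2*W))
(336 + n(1/(0 - 8)))*(-462) = (336 + (9 + 1/(2*(1/(0 - 8)))))*(-462) = (336 + (9 + 1/(2*(1/(-8)))))*(-462) = (336 + (9 + 1/(2*(-⅛))))*(-462) = (336 + (9 + (½)*(-8)))*(-462) = (336 + (9 - 4))*(-462) = (336 + 5)*(-462) = 341*(-462) = -157542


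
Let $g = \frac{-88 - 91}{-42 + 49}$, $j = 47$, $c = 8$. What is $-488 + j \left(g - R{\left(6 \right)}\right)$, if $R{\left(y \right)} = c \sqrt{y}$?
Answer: $- \frac{11829}{7} - 376 \sqrt{6} \approx -2610.9$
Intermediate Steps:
$g = - \frac{179}{7}$ ($g = \frac{-88 - 91}{7} = \left(-179\right) \frac{1}{7} = - \frac{179}{7} \approx -25.571$)
$R{\left(y \right)} = 8 \sqrt{y}$
$-488 + j \left(g - R{\left(6 \right)}\right) = -488 + 47 \left(- \frac{179}{7} - 8 \sqrt{6}\right) = -488 - \left(\frac{8413}{7} + 376 \sqrt{6}\right) = - \frac{11829}{7} - 376 \sqrt{6}$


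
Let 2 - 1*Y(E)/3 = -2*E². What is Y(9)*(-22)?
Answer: -10824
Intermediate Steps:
Y(E) = 6 + 6*E² (Y(E) = 6 - (-6)*E² = 6 + 6*E²)
Y(9)*(-22) = (6 + 6*9²)*(-22) = (6 + 6*81)*(-22) = (6 + 486)*(-22) = 492*(-22) = -10824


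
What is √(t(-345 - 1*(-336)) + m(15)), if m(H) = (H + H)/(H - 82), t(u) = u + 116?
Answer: 11*√3953/67 ≈ 10.322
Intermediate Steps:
t(u) = 116 + u
m(H) = 2*H/(-82 + H) (m(H) = (2*H)/(-82 + H) = 2*H/(-82 + H))
√(t(-345 - 1*(-336)) + m(15)) = √((116 + (-345 - 1*(-336))) + 2*15/(-82 + 15)) = √((116 + (-345 + 336)) + 2*15/(-67)) = √((116 - 9) + 2*15*(-1/67)) = √(107 - 30/67) = √(7139/67) = 11*√3953/67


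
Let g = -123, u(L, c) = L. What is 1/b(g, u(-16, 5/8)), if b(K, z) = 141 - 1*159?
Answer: -1/18 ≈ -0.055556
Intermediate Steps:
b(K, z) = -18 (b(K, z) = 141 - 159 = -18)
1/b(g, u(-16, 5/8)) = 1/(-18) = -1/18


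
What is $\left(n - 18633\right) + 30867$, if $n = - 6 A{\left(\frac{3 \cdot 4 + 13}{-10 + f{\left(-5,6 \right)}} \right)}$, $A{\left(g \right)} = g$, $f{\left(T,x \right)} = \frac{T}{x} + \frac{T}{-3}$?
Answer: $\frac{134754}{11} \approx 12250.0$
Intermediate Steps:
$f{\left(T,x \right)} = - \frac{T}{3} + \frac{T}{x}$ ($f{\left(T,x \right)} = \frac{T}{x} + T \left(- \frac{1}{3}\right) = \frac{T}{x} - \frac{T}{3} = - \frac{T}{3} + \frac{T}{x}$)
$n = \frac{180}{11}$ ($n = - 6 \frac{3 \cdot 4 + 13}{-10 - \left(- \frac{5}{3} + \frac{5}{6}\right)} = - 6 \frac{12 + 13}{-10 + \left(\frac{5}{3} - \frac{5}{6}\right)} = - 6 \frac{25}{-10 + \left(\frac{5}{3} - \frac{5}{6}\right)} = - 6 \frac{25}{-10 + \frac{5}{6}} = - 6 \frac{25}{- \frac{55}{6}} = - 6 \cdot 25 \left(- \frac{6}{55}\right) = \left(-6\right) \left(- \frac{30}{11}\right) = \frac{180}{11} \approx 16.364$)
$\left(n - 18633\right) + 30867 = \left(\frac{180}{11} - 18633\right) + 30867 = - \frac{204783}{11} + 30867 = \frac{134754}{11}$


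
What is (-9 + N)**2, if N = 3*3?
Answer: 0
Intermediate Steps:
N = 9
(-9 + N)**2 = (-9 + 9)**2 = 0**2 = 0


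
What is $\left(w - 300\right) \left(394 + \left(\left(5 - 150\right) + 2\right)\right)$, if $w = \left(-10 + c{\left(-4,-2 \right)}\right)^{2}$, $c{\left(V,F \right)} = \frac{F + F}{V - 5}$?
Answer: $- \frac{4242904}{81} \approx -52382.0$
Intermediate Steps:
$c{\left(V,F \right)} = \frac{2 F}{-5 + V}$
$w = \frac{7396}{81}$ ($w = \left(-10 + 2 \left(-2\right) \frac{1}{-5 - 4}\right)^{2} = \left(-10 + 2 \left(-2\right) \frac{1}{-9}\right)^{2} = \left(-10 + 2 \left(-2\right) \left(- \frac{1}{9}\right)\right)^{2} = \left(-10 + \frac{4}{9}\right)^{2} = \left(- \frac{86}{9}\right)^{2} = \frac{7396}{81} \approx 91.309$)
$\left(w - 300\right) \left(394 + \left(\left(5 - 150\right) + 2\right)\right) = \left(\frac{7396}{81} - 300\right) \left(394 + \left(\left(5 - 150\right) + 2\right)\right) = - \frac{16904 \left(394 + \left(-145 + 2\right)\right)}{81} = - \frac{16904 \left(394 - 143\right)}{81} = \left(- \frac{16904}{81}\right) 251 = - \frac{4242904}{81}$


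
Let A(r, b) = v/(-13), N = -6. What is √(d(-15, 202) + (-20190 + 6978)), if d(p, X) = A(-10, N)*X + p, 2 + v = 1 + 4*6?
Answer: I*√2295761/13 ≈ 116.55*I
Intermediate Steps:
v = 23 (v = -2 + (1 + 4*6) = -2 + (1 + 24) = -2 + 25 = 23)
A(r, b) = -23/13 (A(r, b) = 23/(-13) = 23*(-1/13) = -23/13)
d(p, X) = p - 23*X/13 (d(p, X) = -23*X/13 + p = p - 23*X/13)
√(d(-15, 202) + (-20190 + 6978)) = √((-15 - 23/13*202) + (-20190 + 6978)) = √((-15 - 4646/13) - 13212) = √(-4841/13 - 13212) = √(-176597/13) = I*√2295761/13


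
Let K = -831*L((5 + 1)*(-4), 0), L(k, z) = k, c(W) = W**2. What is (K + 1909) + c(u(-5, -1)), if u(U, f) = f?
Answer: 21854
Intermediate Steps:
K = 19944 (K = -831*(5 + 1)*(-4) = -4986*(-4) = -831*(-24) = 19944)
(K + 1909) + c(u(-5, -1)) = (19944 + 1909) + (-1)**2 = 21853 + 1 = 21854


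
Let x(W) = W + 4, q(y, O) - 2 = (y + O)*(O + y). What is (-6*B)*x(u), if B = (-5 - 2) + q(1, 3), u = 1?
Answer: -330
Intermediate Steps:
q(y, O) = 2 + (O + y)² (q(y, O) = 2 + (y + O)*(O + y) = 2 + (O + y)*(O + y) = 2 + (O + y)²)
B = 11 (B = (-5 - 2) + (2 + (3 + 1)²) = -7 + (2 + 4²) = -7 + (2 + 16) = -7 + 18 = 11)
x(W) = 4 + W
(-6*B)*x(u) = (-6*11)*(4 + 1) = -66*5 = -330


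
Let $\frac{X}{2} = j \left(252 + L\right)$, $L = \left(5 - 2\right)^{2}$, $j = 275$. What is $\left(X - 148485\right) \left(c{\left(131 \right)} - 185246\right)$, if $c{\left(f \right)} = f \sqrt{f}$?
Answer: $914189010 - 646485 \sqrt{131} \approx 9.0679 \cdot 10^{8}$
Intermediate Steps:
$L = 9$ ($L = 3^{2} = 9$)
$c{\left(f \right)} = f^{\frac{3}{2}}$
$X = 143550$ ($X = 2 \cdot 275 \left(252 + 9\right) = 2 \cdot 275 \cdot 261 = 2 \cdot 71775 = 143550$)
$\left(X - 148485\right) \left(c{\left(131 \right)} - 185246\right) = \left(143550 - 148485\right) \left(131^{\frac{3}{2}} - 185246\right) = - 4935 \left(131 \sqrt{131} - 185246\right) = - 4935 \left(-185246 + 131 \sqrt{131}\right) = 914189010 - 646485 \sqrt{131}$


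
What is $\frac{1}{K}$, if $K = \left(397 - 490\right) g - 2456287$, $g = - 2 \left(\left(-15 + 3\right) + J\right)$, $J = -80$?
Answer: $- \frac{1}{2473399} \approx -4.043 \cdot 10^{-7}$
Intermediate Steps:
$g = 184$ ($g = - 2 \left(\left(-15 + 3\right) - 80\right) = - 2 \left(-12 - 80\right) = \left(-2\right) \left(-92\right) = 184$)
$K = -2473399$ ($K = \left(397 - 490\right) 184 - 2456287 = \left(-93\right) 184 - 2456287 = -17112 - 2456287 = -2473399$)
$\frac{1}{K} = \frac{1}{-2473399} = - \frac{1}{2473399}$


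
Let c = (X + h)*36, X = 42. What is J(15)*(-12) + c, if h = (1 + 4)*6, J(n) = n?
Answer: 2412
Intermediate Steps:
h = 30 (h = 5*6 = 30)
c = 2592 (c = (42 + 30)*36 = 72*36 = 2592)
J(15)*(-12) + c = 15*(-12) + 2592 = -180 + 2592 = 2412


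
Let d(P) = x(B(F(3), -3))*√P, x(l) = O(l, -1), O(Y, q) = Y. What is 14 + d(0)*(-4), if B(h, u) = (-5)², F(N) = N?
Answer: 14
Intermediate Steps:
B(h, u) = 25
x(l) = l
d(P) = 25*√P
14 + d(0)*(-4) = 14 + (25*√0)*(-4) = 14 + (25*0)*(-4) = 14 + 0*(-4) = 14 + 0 = 14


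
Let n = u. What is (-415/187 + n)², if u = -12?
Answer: 7070281/34969 ≈ 202.19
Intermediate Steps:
n = -12
(-415/187 + n)² = (-415/187 - 12)² = (-2659/187)² = 7070281/34969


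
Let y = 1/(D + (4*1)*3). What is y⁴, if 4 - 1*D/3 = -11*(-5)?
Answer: 1/395254161 ≈ 2.5300e-9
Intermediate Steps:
D = -153 (D = 12 - (-33)*(-5) = 12 - 3*55 = 12 - 165 = -153)
y = -1/141 (y = 1/(-153 + (4*1)*3) = 1/(-153 + 4*3) = 1/(-153 + 12) = 1/(-141) = -1/141 ≈ -0.0070922)
y⁴ = (-1/141)⁴ = 1/395254161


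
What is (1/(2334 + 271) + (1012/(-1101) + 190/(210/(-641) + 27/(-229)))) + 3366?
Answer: 61242425064893/20840606965 ≈ 2938.6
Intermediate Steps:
(1/(2334 + 271) + (1012/(-1101) + 190/(210/(-641) + 27/(-229)))) + 3366 = (1/2605 + (1012*(-1/1101) + 190/(210*(-1/641) + 27*(-1/229)))) + 3366 = (1/2605 + (-1012/1101 + 190/(-210/641 - 27/229))) + 3366 = (1/2605 + (-1012/1101 + 190/(-65397/146789))) + 3366 = (1/2605 + (-1012/1101 + 190*(-146789/65397))) + 3366 = (1/2605 + (-1012/1101 - 27889910/65397)) + 3366 = (1/2605 - 3419219186/8000233) + 3366 = -8907057979297/20840606965 + 3366 = 61242425064893/20840606965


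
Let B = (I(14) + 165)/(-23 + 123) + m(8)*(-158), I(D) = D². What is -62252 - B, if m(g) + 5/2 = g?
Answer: -6138661/100 ≈ -61387.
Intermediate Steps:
m(g) = -5/2 + g
B = -86539/100 (B = (14² + 165)/(-23 + 123) + (-5/2 + 8)*(-158) = (196 + 165)/100 + (11/2)*(-158) = 361*(1/100) - 869 = 361/100 - 869 = -86539/100 ≈ -865.39)
-62252 - B = -62252 - 1*(-86539/100) = -62252 + 86539/100 = -6138661/100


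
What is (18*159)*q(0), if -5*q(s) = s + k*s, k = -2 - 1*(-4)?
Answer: 0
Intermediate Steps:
k = 2 (k = -2 + 4 = 2)
q(s) = -3*s/5 (q(s) = -(s + 2*s)/5 = -3*s/5)
(18*159)*q(0) = (18*159)*(-⅗*0) = 2862*0 = 0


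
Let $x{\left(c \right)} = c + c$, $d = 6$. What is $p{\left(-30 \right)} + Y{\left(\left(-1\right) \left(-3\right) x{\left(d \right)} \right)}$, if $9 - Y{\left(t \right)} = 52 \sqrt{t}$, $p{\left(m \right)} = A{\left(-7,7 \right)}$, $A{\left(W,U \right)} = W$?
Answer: $-310$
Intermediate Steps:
$x{\left(c \right)} = 2 c$
$p{\left(m \right)} = -7$
$Y{\left(t \right)} = 9 - 52 \sqrt{t}$
$p{\left(-30 \right)} + Y{\left(\left(-1\right) \left(-3\right) x{\left(d \right)} \right)} = -7 + \left(9 - 52 \sqrt{\left(-1\right) \left(-3\right) 2 \cdot 6}\right) = -7 + \left(9 - 52 \sqrt{3 \cdot 12}\right) = -7 + \left(9 - 52 \sqrt{36}\right) = -7 + \left(9 - 312\right) = -7 - 303 = -310$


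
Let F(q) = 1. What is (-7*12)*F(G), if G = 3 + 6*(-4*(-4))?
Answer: -84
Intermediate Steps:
G = 99 (G = 3 + 6*16 = 3 + 96 = 99)
(-7*12)*F(G) = -7*12*1 = -84*1 = -84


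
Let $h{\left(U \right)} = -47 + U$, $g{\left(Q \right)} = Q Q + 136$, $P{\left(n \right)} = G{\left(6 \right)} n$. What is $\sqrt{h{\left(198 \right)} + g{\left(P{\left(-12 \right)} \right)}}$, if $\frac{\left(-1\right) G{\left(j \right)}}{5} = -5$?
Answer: $\sqrt{90287} \approx 300.48$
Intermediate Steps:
$G{\left(j \right)} = 25$ ($G{\left(j \right)} = \left(-5\right) \left(-5\right) = 25$)
$P{\left(n \right)} = 25 n$
$g{\left(Q \right)} = 136 + Q^{2}$ ($g{\left(Q \right)} = Q^{2} + 136 = 136 + Q^{2}$)
$\sqrt{h{\left(198 \right)} + g{\left(P{\left(-12 \right)} \right)}} = \sqrt{\left(-47 + 198\right) + \left(136 + \left(25 \left(-12\right)\right)^{2}\right)} = \sqrt{151 + \left(136 + \left(-300\right)^{2}\right)} = \sqrt{151 + \left(136 + 90000\right)} = \sqrt{151 + 90136} = \sqrt{90287}$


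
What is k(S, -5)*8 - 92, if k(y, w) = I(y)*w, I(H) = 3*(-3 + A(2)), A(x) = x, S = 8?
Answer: 28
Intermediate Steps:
I(H) = -3 (I(H) = 3*(-3 + 2) = 3*(-1) = -3)
k(y, w) = -3*w
k(S, -5)*8 - 92 = -3*(-5)*8 - 92 = 15*8 - 92 = 120 - 92 = 28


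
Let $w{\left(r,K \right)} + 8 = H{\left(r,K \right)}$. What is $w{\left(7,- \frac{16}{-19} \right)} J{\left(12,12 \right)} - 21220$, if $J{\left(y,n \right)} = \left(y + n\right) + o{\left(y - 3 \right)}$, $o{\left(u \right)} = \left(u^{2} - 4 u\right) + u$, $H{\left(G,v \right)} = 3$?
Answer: $-21610$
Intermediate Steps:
$o{\left(u \right)} = u^{2} - 3 u$
$w{\left(r,K \right)} = -5$ ($w{\left(r,K \right)} = -8 + 3 = -5$)
$J{\left(y,n \right)} = n + y + \left(-6 + y\right) \left(-3 + y\right)$ ($J{\left(y,n \right)} = \left(y + n\right) + \left(y - 3\right) \left(-3 + \left(y - 3\right)\right) = \left(n + y\right) + \left(y - 3\right) \left(-3 + \left(y - 3\right)\right) = \left(n + y\right) + \left(-3 + y\right) \left(-3 + \left(-3 + y\right)\right) = \left(n + y\right) + \left(-3 + y\right) \left(-6 + y\right) = \left(n + y\right) + \left(-6 + y\right) \left(-3 + y\right) = n + y + \left(-6 + y\right) \left(-3 + y\right)$)
$w{\left(7,- \frac{16}{-19} \right)} J{\left(12,12 \right)} - 21220 = - 5 \left(12 + 12 + \left(-6 + 12\right) \left(-3 + 12\right)\right) - 21220 = - 5 \left(12 + 12 + 6 \cdot 9\right) - 21220 = - 5 \left(12 + 12 + 54\right) - 21220 = \left(-5\right) 78 - 21220 = -390 - 21220 = -21610$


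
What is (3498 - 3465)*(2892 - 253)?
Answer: 87087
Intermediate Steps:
(3498 - 3465)*(2892 - 253) = 33*2639 = 87087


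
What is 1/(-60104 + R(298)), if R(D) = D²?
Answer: 1/28700 ≈ 3.4843e-5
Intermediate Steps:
1/(-60104 + R(298)) = 1/(-60104 + 298²) = 1/(-60104 + 88804) = 1/28700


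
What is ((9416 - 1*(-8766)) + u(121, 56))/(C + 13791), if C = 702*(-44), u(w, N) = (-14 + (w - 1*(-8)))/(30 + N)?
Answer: -1563767/1470342 ≈ -1.0635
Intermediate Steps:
u(w, N) = (-6 + w)/(30 + N) (u(w, N) = (-14 + (w + 8))/(30 + N) = (-14 + (8 + w))/(30 + N) = (-6 + w)/(30 + N))
C = -30888
((9416 - 1*(-8766)) + u(121, 56))/(C + 13791) = ((9416 - 1*(-8766)) + (-6 + 121)/(30 + 56))/(-30888 + 13791) = ((9416 + 8766) + 115/86)/(-17097) = (18182 + (1/86)*115)*(-1/17097) = (18182 + 115/86)*(-1/17097) = (1563767/86)*(-1/17097) = -1563767/1470342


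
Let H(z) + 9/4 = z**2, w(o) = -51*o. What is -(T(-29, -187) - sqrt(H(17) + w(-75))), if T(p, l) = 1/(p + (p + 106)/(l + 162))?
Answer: 25/802 + sqrt(16447)/2 ≈ 64.154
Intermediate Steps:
H(z) = -9/4 + z**2
T(p, l) = 1/(p + (106 + p)/(162 + l))
-(T(-29, -187) - sqrt(H(17) + w(-75))) = -((162 - 187)/(106 + 163*(-29) - 187*(-29)) - sqrt((-9/4 + 17**2) - 51*(-75))) = -(-25/(106 - 4727 + 5423) - sqrt((-9/4 + 289) + 3825)) = -(-25/802 - sqrt(1147/4 + 3825)) = -((1/802)*(-25) - sqrt(16447/4)) = -(-25/802 - sqrt(16447)/2) = 25/802 + sqrt(16447)/2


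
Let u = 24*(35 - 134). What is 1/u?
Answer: -1/2376 ≈ -0.00042088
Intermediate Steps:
u = -2376 (u = 24*(-99) = -2376)
1/u = 1/(-2376) = -1/2376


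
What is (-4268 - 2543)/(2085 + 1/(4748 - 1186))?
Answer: -24260782/7426771 ≈ -3.2667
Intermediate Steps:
(-4268 - 2543)/(2085 + 1/(4748 - 1186)) = -6811/(2085 + 1/3562) = -6811/7426771/3562 = -6811*3562/7426771 = -24260782/7426771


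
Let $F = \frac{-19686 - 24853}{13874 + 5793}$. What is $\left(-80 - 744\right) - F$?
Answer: $- \frac{16161069}{19667} \approx -821.74$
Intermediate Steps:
$F = - \frac{44539}{19667} \approx -2.2647$
$\left(-80 - 744\right) - F = \left(-80 - 744\right) - - \frac{44539}{19667} = \left(-80 - 744\right) + \frac{44539}{19667} = -824 + \frac{44539}{19667} = - \frac{16161069}{19667}$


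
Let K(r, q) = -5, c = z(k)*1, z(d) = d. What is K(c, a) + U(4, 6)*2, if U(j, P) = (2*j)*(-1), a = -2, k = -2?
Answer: -21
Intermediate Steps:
c = -2 (c = -2*1 = -2)
U(j, P) = -2*j
K(c, a) + U(4, 6)*2 = -5 - 2*4*2 = -5 - 8*2 = -5 - 16 = -21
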